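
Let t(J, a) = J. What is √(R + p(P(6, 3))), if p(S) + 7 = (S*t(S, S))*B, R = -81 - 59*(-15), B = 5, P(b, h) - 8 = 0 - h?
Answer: √922 ≈ 30.364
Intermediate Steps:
P(b, h) = 8 - h (P(b, h) = 8 + (0 - h) = 8 - h)
R = 804 (R = -81 + 885 = 804)
p(S) = -7 + 5*S² (p(S) = -7 + (S*S)*5 = -7 + S²*5 = -7 + 5*S²)
√(R + p(P(6, 3))) = √(804 + (-7 + 5*(8 - 1*3)²)) = √(804 + (-7 + 5*(8 - 3)²)) = √(804 + (-7 + 5*5²)) = √(804 + (-7 + 5*25)) = √(804 + (-7 + 125)) = √(804 + 118) = √922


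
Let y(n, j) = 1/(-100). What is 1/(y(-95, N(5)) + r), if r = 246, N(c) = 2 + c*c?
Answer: 100/24599 ≈ 0.0040652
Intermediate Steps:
N(c) = 2 + c²
y(n, j) = -1/100
1/(y(-95, N(5)) + r) = 1/(-1/100 + 246) = 1/(24599/100) = 100/24599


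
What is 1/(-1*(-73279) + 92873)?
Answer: 1/166152 ≈ 6.0186e-6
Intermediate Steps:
1/(-1*(-73279) + 92873) = 1/(73279 + 92873) = 1/166152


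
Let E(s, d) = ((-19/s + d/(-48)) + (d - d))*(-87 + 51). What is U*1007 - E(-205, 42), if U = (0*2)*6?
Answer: -11547/410 ≈ -28.163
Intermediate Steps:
U = 0 (U = 0*6 = 0)
E(s, d) = 684/s + 3*d/4 (E(s, d) = ((-19/s + d*(-1/48)) + 0)*(-36) = ((-19/s - d/48) + 0)*(-36) = (-19/s - d/48)*(-36) = 684/s + 3*d/4)
U*1007 - E(-205, 42) = 0*1007 - (684/(-205) + (¾)*42) = 0 - (684*(-1/205) + 63/2) = 0 - (-684/205 + 63/2) = 0 - 1*11547/410 = 0 - 11547/410 = -11547/410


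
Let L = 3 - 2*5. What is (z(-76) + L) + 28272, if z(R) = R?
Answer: 28189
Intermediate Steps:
L = -7 (L = 3 - 10 = -7)
(z(-76) + L) + 28272 = (-76 - 7) + 28272 = -83 + 28272 = 28189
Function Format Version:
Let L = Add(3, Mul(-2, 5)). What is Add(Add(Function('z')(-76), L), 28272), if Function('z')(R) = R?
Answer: 28189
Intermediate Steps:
L = -7 (L = Add(3, -10) = -7)
Add(Add(Function('z')(-76), L), 28272) = Add(Add(-76, -7), 28272) = Add(-83, 28272) = 28189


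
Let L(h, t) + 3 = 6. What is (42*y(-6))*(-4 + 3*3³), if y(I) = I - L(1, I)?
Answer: -29106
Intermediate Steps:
L(h, t) = 3 (L(h, t) = -3 + 6 = 3)
y(I) = -3 + I (y(I) = I - 1*3 = I - 3 = -3 + I)
(42*y(-6))*(-4 + 3*3³) = (42*(-3 - 6))*(-4 + 3*3³) = (42*(-9))*(-4 + 3*27) = -378*(-4 + 81) = -378*77 = -29106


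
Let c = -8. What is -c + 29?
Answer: 37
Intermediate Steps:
-c + 29 = -1*(-8) + 29 = 8 + 29 = 37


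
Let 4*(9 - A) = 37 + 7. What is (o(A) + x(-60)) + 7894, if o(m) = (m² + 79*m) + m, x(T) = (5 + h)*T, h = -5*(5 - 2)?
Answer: 8338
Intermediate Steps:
h = -15 (h = -5*3 = -15)
A = -2 (A = 9 - (37 + 7)/4 = 9 - ¼*44 = 9 - 11 = -2)
x(T) = -10*T (x(T) = (5 - 15)*T = -10*T)
o(m) = m² + 80*m
(o(A) + x(-60)) + 7894 = (-2*(80 - 2) - 10*(-60)) + 7894 = (-2*78 + 600) + 7894 = (-156 + 600) + 7894 = 444 + 7894 = 8338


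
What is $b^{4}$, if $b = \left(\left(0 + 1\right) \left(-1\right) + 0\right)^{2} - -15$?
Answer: $65536$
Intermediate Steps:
$b = 16$ ($b = \left(1 \left(-1\right) + 0\right)^{2} + 15 = \left(-1 + 0\right)^{2} + 15 = \left(-1\right)^{2} + 15 = 1 + 15 = 16$)
$b^{4} = 16^{4} = 65536$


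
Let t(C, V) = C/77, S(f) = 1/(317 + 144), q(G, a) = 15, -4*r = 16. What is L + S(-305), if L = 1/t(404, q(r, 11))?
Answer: 35901/186244 ≈ 0.19276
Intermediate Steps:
r = -4 (r = -¼*16 = -4)
S(f) = 1/461
t(C, V) = C/77 (t(C, V) = C*(1/77) = C/77)
L = 77/404 (L = 1/((1/77)*404) = 1/(404/77) = 77/404 ≈ 0.19059)
L + S(-305) = 77/404 + 1/461 = 35901/186244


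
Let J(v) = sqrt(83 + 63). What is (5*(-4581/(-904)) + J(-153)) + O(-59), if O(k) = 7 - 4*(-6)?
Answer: 50929/904 + sqrt(146) ≈ 68.420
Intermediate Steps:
J(v) = sqrt(146)
O(k) = 31 (O(k) = 7 + 24 = 31)
(5*(-4581/(-904)) + J(-153)) + O(-59) = (5*(-4581/(-904)) + sqrt(146)) + 31 = (5*(-4581*(-1/904)) + sqrt(146)) + 31 = (5*(4581/904) + sqrt(146)) + 31 = (22905/904 + sqrt(146)) + 31 = 50929/904 + sqrt(146)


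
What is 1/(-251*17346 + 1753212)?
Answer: -1/2600634 ≈ -3.8452e-7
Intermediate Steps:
1/(-251*17346 + 1753212) = 1/(-4353846 + 1753212) = 1/(-2600634) = -1/2600634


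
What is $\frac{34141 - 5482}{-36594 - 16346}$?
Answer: $- \frac{28659}{52940} \approx -0.54135$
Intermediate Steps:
$\frac{34141 - 5482}{-36594 - 16346} = \frac{28659}{-52940} = 28659 \left(- \frac{1}{52940}\right) = - \frac{28659}{52940}$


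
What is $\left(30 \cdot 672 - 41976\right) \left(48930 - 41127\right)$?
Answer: $-170230248$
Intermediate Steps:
$\left(30 \cdot 672 - 41976\right) \left(48930 - 41127\right) = \left(20160 - 41976\right) 7803 = \left(-21816\right) 7803 = -170230248$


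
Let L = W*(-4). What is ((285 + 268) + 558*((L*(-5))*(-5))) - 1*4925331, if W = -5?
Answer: -4645778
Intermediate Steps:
L = 20 (L = -5*(-4) = 20)
((285 + 268) + 558*((L*(-5))*(-5))) - 1*4925331 = ((285 + 268) + 558*((20*(-5))*(-5))) - 1*4925331 = (553 + 558*(-100*(-5))) - 4925331 = (553 + 558*500) - 4925331 = (553 + 279000) - 4925331 = 279553 - 4925331 = -4645778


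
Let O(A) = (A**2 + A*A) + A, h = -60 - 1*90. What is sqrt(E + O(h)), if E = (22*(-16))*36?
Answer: sqrt(32178) ≈ 179.38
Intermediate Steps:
E = -12672 (E = -352*36 = -12672)
h = -150 (h = -60 - 90 = -150)
O(A) = A + 2*A**2 (O(A) = (A**2 + A**2) + A = 2*A**2 + A = A + 2*A**2)
sqrt(E + O(h)) = sqrt(-12672 - 150*(1 + 2*(-150))) = sqrt(-12672 - 150*(1 - 300)) = sqrt(-12672 - 150*(-299)) = sqrt(-12672 + 44850) = sqrt(32178)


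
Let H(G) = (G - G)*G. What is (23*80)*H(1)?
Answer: 0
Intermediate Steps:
H(G) = 0 (H(G) = 0*G = 0)
(23*80)*H(1) = (23*80)*0 = 1840*0 = 0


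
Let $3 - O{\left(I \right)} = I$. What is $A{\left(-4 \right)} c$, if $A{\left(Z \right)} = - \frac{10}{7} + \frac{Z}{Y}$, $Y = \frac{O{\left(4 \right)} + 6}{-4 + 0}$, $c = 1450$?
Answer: $\frac{17980}{7} \approx 2568.6$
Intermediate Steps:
$O{\left(I \right)} = 3 - I$
$Y = - \frac{5}{4}$ ($Y = \frac{\left(3 - 4\right) + 6}{-4 + 0} = \frac{\left(3 - 4\right) + 6}{-4} = \left(-1 + 6\right) \left(- \frac{1}{4}\right) = 5 \left(- \frac{1}{4}\right) = - \frac{5}{4} \approx -1.25$)
$A{\left(Z \right)} = - \frac{10}{7} - \frac{4 Z}{5}$ ($A{\left(Z \right)} = - \frac{10}{7} + \frac{Z}{- \frac{5}{4}} = \left(-10\right) \frac{1}{7} + Z \left(- \frac{4}{5}\right) = - \frac{10}{7} - \frac{4 Z}{5}$)
$A{\left(-4 \right)} c = \left(- \frac{10}{7} - - \frac{16}{5}\right) 1450 = \left(- \frac{10}{7} + \frac{16}{5}\right) 1450 = \frac{62}{35} \cdot 1450 = \frac{17980}{7}$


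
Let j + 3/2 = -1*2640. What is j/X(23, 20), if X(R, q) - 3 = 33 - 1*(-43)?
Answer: -5283/158 ≈ -33.437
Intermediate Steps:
j = -5283/2 (j = -3/2 - 1*2640 = -3/2 - 2640 = -5283/2 ≈ -2641.5)
X(R, q) = 79 (X(R, q) = 3 + (33 - 1*(-43)) = 3 + (33 + 43) = 3 + 76 = 79)
j/X(23, 20) = -5283/2/79 = -5283/2*1/79 = -5283/158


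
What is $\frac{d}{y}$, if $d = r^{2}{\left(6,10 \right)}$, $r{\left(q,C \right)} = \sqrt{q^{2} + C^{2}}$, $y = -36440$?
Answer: $- \frac{17}{4555} \approx -0.0037322$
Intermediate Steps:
$r{\left(q,C \right)} = \sqrt{C^{2} + q^{2}}$
$d = 136$ ($d = \left(\sqrt{10^{2} + 6^{2}}\right)^{2} = \left(\sqrt{100 + 36}\right)^{2} = \left(\sqrt{136}\right)^{2} = \left(2 \sqrt{34}\right)^{2} = 136$)
$\frac{d}{y} = \frac{136}{-36440} = 136 \left(- \frac{1}{36440}\right) = - \frac{17}{4555}$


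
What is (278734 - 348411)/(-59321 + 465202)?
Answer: -69677/405881 ≈ -0.17167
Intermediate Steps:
(278734 - 348411)/(-59321 + 465202) = -69677/405881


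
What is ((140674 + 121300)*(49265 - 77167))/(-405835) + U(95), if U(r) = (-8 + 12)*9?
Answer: 7324208608/405835 ≈ 18047.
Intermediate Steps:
U(r) = 36 (U(r) = 4*9 = 36)
((140674 + 121300)*(49265 - 77167))/(-405835) + U(95) = ((140674 + 121300)*(49265 - 77167))/(-405835) + 36 = (261974*(-27902))*(-1/405835) + 36 = -7309598548*(-1/405835) + 36 = 7309598548/405835 + 36 = 7324208608/405835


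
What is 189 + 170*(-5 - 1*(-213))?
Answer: 35549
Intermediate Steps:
189 + 170*(-5 - 1*(-213)) = 189 + 170*(-5 + 213) = 189 + 170*208 = 189 + 35360 = 35549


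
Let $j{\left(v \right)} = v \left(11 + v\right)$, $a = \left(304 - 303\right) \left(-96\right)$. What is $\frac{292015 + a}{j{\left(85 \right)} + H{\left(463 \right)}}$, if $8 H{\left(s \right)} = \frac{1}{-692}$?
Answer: $\frac{1616063584}{45173759} \approx 35.774$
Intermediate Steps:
$H{\left(s \right)} = - \frac{1}{5536}$ ($H{\left(s \right)} = \frac{1}{8 \left(-692\right)} = \frac{1}{8} \left(- \frac{1}{692}\right) = - \frac{1}{5536}$)
$a = -96$ ($a = 1 \left(-96\right) = -96$)
$\frac{292015 + a}{j{\left(85 \right)} + H{\left(463 \right)}} = \frac{292015 - 96}{85 \left(11 + 85\right) - \frac{1}{5536}} = \frac{291919}{85 \cdot 96 - \frac{1}{5536}} = \frac{291919}{8160 - \frac{1}{5536}} = \frac{291919}{\frac{45173759}{5536}} = 291919 \cdot \frac{5536}{45173759} = \frac{1616063584}{45173759}$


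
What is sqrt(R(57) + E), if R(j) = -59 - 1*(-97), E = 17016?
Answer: sqrt(17054) ≈ 130.59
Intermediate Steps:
R(j) = 38 (R(j) = -59 + 97 = 38)
sqrt(R(57) + E) = sqrt(38 + 17016) = sqrt(17054)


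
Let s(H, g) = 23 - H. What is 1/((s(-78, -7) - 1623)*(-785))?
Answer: 1/1194770 ≈ 8.3698e-7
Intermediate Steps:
1/((s(-78, -7) - 1623)*(-785)) = 1/(((23 - 1*(-78)) - 1623)*(-785)) = -1/785/((23 + 78) - 1623) = -1/785/(101 - 1623) = -1/785/(-1522) = -1/1522*(-1/785) = 1/1194770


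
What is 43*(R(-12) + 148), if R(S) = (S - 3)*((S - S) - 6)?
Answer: 10234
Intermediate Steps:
R(S) = 18 - 6*S (R(S) = (-3 + S)*(0 - 6) = (-3 + S)*(-6) = 18 - 6*S)
43*(R(-12) + 148) = 43*((18 - 6*(-12)) + 148) = 43*((18 + 72) + 148) = 43*(90 + 148) = 43*238 = 10234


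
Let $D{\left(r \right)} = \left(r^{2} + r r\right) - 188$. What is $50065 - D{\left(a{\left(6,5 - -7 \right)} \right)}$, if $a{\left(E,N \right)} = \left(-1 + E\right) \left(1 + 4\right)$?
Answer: $49003$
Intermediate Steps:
$a{\left(E,N \right)} = -5 + 5 E$ ($a{\left(E,N \right)} = \left(-1 + E\right) 5 = -5 + 5 E$)
$D{\left(r \right)} = -188 + 2 r^{2}$ ($D{\left(r \right)} = \left(r^{2} + r^{2}\right) - 188 = 2 r^{2} - 188 = -188 + 2 r^{2}$)
$50065 - D{\left(a{\left(6,5 - -7 \right)} \right)} = 50065 - \left(-188 + 2 \left(-5 + 5 \cdot 6\right)^{2}\right) = 50065 - \left(-188 + 2 \left(-5 + 30\right)^{2}\right) = 50065 - \left(-188 + 2 \cdot 25^{2}\right) = 50065 - \left(-188 + 2 \cdot 625\right) = 50065 - \left(-188 + 1250\right) = 50065 - 1062 = 49003$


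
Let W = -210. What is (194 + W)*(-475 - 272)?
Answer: 11952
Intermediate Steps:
(194 + W)*(-475 - 272) = (194 - 210)*(-475 - 272) = -16*(-747) = 11952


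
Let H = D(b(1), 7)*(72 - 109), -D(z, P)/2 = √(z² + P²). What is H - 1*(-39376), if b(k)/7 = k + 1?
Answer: 39376 + 518*√5 ≈ 40534.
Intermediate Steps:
b(k) = 7 + 7*k (b(k) = 7*(k + 1) = 7*(1 + k) = 7 + 7*k)
D(z, P) = -2*√(P² + z²) (D(z, P) = -2*√(z² + P²) = -2*√(P² + z²))
H = 518*√5 (H = (-2*√(7² + (7 + 7*1)²))*(72 - 109) = -2*√(49 + (7 + 7)²)*(-37) = -2*√(49 + 14²)*(-37) = -2*√(49 + 196)*(-37) = -14*√5*(-37) = 518*√5 ≈ 1158.3)
H - 1*(-39376) = 518*√5 - 1*(-39376) = 518*√5 + 39376 = 39376 + 518*√5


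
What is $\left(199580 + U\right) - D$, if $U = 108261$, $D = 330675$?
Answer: $-22834$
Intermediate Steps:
$\left(199580 + U\right) - D = \left(199580 + 108261\right) - 330675 = 307841 - 330675 = -22834$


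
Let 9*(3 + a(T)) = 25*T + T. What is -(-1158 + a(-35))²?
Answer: -129026881/81 ≈ -1.5929e+6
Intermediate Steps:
a(T) = -3 + 26*T/9 (a(T) = -3 + (25*T + T)/9 = -3 + (26*T)/9 = -3 + 26*T/9)
-(-1158 + a(-35))² = -(-1158 + (-3 + (26/9)*(-35)))² = -(-1158 + (-3 - 910/9))² = -(-1158 - 937/9)² = -(-11359/9)² = -1*129026881/81 = -129026881/81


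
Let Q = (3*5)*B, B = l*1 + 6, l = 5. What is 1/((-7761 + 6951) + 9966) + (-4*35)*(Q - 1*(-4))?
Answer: -216630959/9156 ≈ -23660.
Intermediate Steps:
B = 11 (B = 5*1 + 6 = 5 + 6 = 11)
Q = 165 (Q = (3*5)*11 = 15*11 = 165)
1/((-7761 + 6951) + 9966) + (-4*35)*(Q - 1*(-4)) = 1/((-7761 + 6951) + 9966) + (-4*35)*(165 - 1*(-4)) = 1/(-810 + 9966) - 140*(165 + 4) = 1/9156 - 140*169 = 1/9156 - 23660 = -216630959/9156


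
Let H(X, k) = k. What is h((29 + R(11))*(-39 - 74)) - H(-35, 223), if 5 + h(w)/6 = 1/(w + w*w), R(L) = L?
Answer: -2583873817/10212940 ≈ -253.00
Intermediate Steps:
h(w) = -30 + 6/(w + w²) (h(w) = -30 + 6/(w + w*w) = -30 + 6/(w + w²))
h((29 + R(11))*(-39 - 74)) - H(-35, 223) = 6*(1 - 5*(29 + 11)*(-39 - 74) - 5*(-39 - 74)²*(29 + 11)²)/((((29 + 11)*(-39 - 74)))*(1 + (29 + 11)*(-39 - 74))) - 1*223 = 6*(1 - 200*(-113) - 5*(40*(-113))²)/(((40*(-113)))*(1 + 40*(-113))) - 223 = 6*(1 - 5*(-4520) - 5*(-4520)²)/(-4520*(1 - 4520)) - 223 = 6*(-1/4520)*(1 + 22600 - 5*20430400)/(-4519) - 223 = 6*(-1/4520)*(-1/4519)*(1 + 22600 - 102152000) - 223 = 6*(-1/4520)*(-1/4519)*(-102129399) - 223 = -306388197/10212940 - 223 = -2583873817/10212940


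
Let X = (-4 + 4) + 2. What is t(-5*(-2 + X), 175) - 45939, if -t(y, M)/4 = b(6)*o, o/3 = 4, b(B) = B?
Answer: -46227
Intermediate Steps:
o = 12 (o = 3*4 = 12)
X = 2 (X = 0 + 2 = 2)
t(y, M) = -288 (t(y, M) = -24*12 = -4*72 = -288)
t(-5*(-2 + X), 175) - 45939 = -288 - 45939 = -46227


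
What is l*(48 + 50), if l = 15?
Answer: 1470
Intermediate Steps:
l*(48 + 50) = 15*(48 + 50) = 15*98 = 1470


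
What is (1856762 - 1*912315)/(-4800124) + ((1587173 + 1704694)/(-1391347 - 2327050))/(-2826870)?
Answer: -236368284214974091/1201336739718166580 ≈ -0.19675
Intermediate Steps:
(1856762 - 1*912315)/(-4800124) + ((1587173 + 1704694)/(-1391347 - 2327050))/(-2826870) = (1856762 - 912315)*(-1/4800124) + (3291867/(-3718397))*(-1/2826870) = 944447*(-1/4800124) + (3291867*(-1/3718397))*(-1/2826870) = -134921/685732 - 3291867/3718397*(-1/2826870) = -134921/685732 + 1097289/3503808309130 = -236368284214974091/1201336739718166580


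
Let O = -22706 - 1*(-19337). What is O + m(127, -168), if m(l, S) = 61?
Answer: -3308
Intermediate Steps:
O = -3369 (O = -22706 + 19337 = -3369)
O + m(127, -168) = -3369 + 61 = -3308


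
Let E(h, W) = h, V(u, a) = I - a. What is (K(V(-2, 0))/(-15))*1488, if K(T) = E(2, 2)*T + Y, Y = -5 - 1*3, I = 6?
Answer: -1984/5 ≈ -396.80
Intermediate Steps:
V(u, a) = 6 - a
Y = -8 (Y = -5 - 3 = -8)
K(T) = -8 + 2*T (K(T) = 2*T - 8 = -8 + 2*T)
(K(V(-2, 0))/(-15))*1488 = ((-8 + 2*(6 - 1*0))/(-15))*1488 = ((-8 + 2*(6 + 0))*(-1/15))*1488 = ((-8 + 2*6)*(-1/15))*1488 = ((-8 + 12)*(-1/15))*1488 = (4*(-1/15))*1488 = -4/15*1488 = -1984/5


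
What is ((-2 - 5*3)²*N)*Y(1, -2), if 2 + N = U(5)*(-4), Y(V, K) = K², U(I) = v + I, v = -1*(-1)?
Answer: -30056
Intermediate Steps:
v = 1
U(I) = 1 + I
N = -26 (N = -2 + (1 + 5)*(-4) = -2 + 6*(-4) = -2 - 24 = -26)
((-2 - 5*3)²*N)*Y(1, -2) = ((-2 - 5*3)²*(-26))*(-2)² = ((-2 - 15)²*(-26))*4 = ((-17)²*(-26))*4 = (289*(-26))*4 = -7514*4 = -30056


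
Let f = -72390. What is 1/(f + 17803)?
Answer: -1/54587 ≈ -1.8319e-5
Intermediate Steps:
1/(f + 17803) = 1/(-72390 + 17803) = 1/(-54587) = -1/54587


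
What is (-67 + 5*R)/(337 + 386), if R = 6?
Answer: -37/723 ≈ -0.051176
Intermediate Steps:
(-67 + 5*R)/(337 + 386) = (-67 + 5*6)/(337 + 386) = (-67 + 30)/723 = -37*1/723 = -37/723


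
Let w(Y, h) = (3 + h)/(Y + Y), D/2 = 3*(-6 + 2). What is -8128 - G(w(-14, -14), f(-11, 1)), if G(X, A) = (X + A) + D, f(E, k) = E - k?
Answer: -226587/28 ≈ -8092.4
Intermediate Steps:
D = -24 (D = 2*(3*(-6 + 2)) = 2*(3*(-4)) = 2*(-12) = -24)
w(Y, h) = (3 + h)/(2*Y) (w(Y, h) = (3 + h)/((2*Y)) = (3 + h)*(1/(2*Y)) = (3 + h)/(2*Y))
G(X, A) = -24 + A + X (G(X, A) = (X + A) - 24 = (A + X) - 24 = -24 + A + X)
-8128 - G(w(-14, -14), f(-11, 1)) = -8128 - (-24 + (-11 - 1*1) + (½)*(3 - 14)/(-14)) = -8128 - (-24 + (-11 - 1) + (½)*(-1/14)*(-11)) = -8128 - (-24 - 12 + 11/28) = -8128 - 1*(-997/28) = -8128 + 997/28 = -226587/28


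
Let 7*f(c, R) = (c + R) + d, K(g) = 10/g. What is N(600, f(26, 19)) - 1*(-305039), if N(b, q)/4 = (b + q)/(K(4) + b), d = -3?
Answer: 367576843/1205 ≈ 3.0504e+5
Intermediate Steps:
f(c, R) = -3/7 + R/7 + c/7 (f(c, R) = ((c + R) - 3)/7 = ((R + c) - 3)/7 = (-3 + R + c)/7 = -3/7 + R/7 + c/7)
N(b, q) = 4*(b + q)/(5/2 + b) (N(b, q) = 4*((b + q)/(10/4 + b)) = 4*((b + q)/(10*(¼) + b)) = 4*((b + q)/(5/2 + b)) = 4*(b + q)/(5/2 + b))
N(600, f(26, 19)) - 1*(-305039) = 8*(600 + (-3/7 + (⅐)*19 + (⅐)*26))/(5 + 2*600) - 1*(-305039) = 8*(600 + (-3/7 + 19/7 + 26/7))/(5 + 1200) + 305039 = 8*(600 + 6)/1205 + 305039 = 8*(1/1205)*606 + 305039 = 4848/1205 + 305039 = 367576843/1205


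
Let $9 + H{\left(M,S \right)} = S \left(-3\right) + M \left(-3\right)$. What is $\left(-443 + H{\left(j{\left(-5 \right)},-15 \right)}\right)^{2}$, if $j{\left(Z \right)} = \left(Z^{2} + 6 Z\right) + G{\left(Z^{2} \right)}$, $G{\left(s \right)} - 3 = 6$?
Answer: $175561$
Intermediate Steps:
$G{\left(s \right)} = 9$ ($G{\left(s \right)} = 3 + 6 = 9$)
$j{\left(Z \right)} = 9 + Z^{2} + 6 Z$ ($j{\left(Z \right)} = \left(Z^{2} + 6 Z\right) + 9 = 9 + Z^{2} + 6 Z$)
$H{\left(M,S \right)} = -9 - 3 M - 3 S$ ($H{\left(M,S \right)} = -9 + \left(S \left(-3\right) + M \left(-3\right)\right) = -9 - \left(3 M + 3 S\right) = -9 - 3 M - 3 S$)
$\left(-443 + H{\left(j{\left(-5 \right)},-15 \right)}\right)^{2} = \left(-443 - \left(-36 + 3 \left(9 + \left(-5\right)^{2} + 6 \left(-5\right)\right)\right)\right)^{2} = \left(-443 - \left(-36 + 3 \left(9 + 25 - 30\right)\right)\right)^{2} = \left(-443 - -24\right)^{2} = \left(-443 + 24\right)^{2} = \left(-419\right)^{2} = 175561$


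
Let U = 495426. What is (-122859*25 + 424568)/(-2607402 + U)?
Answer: 2646907/2111976 ≈ 1.2533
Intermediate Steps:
(-122859*25 + 424568)/(-2607402 + U) = (-122859*25 + 424568)/(-2607402 + 495426) = (-3071475 + 424568)/(-2111976) = -2646907*(-1/2111976) = 2646907/2111976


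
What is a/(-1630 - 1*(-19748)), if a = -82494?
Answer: -41247/9059 ≈ -4.5532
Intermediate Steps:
a/(-1630 - 1*(-19748)) = -82494/(-1630 - 1*(-19748)) = -82494/(-1630 + 19748) = -82494/18118 = -82494*1/18118 = -41247/9059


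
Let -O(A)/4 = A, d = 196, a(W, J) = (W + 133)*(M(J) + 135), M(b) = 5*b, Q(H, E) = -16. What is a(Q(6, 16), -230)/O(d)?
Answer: 16965/112 ≈ 151.47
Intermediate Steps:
a(W, J) = (133 + W)*(135 + 5*J) (a(W, J) = (W + 133)*(5*J + 135) = (133 + W)*(135 + 5*J))
O(A) = -4*A
a(Q(6, 16), -230)/O(d) = (17955 + 135*(-16) + 665*(-230) + 5*(-230)*(-16))/((-4*196)) = (17955 - 2160 - 152950 + 18400)/(-784) = -118755*(-1/784) = 16965/112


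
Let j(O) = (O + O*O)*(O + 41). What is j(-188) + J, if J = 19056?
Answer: -5148876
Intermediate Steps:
j(O) = (41 + O)*(O + O²) (j(O) = (O + O²)*(41 + O) = (41 + O)*(O + O²))
j(-188) + J = -188*(41 + (-188)² + 42*(-188)) + 19056 = -188*(41 + 35344 - 7896) + 19056 = -188*27489 + 19056 = -5167932 + 19056 = -5148876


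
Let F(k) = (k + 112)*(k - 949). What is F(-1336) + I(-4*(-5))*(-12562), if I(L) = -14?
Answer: 2972708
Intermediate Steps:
F(k) = (-949 + k)*(112 + k) (F(k) = (112 + k)*(-949 + k) = (-949 + k)*(112 + k))
F(-1336) + I(-4*(-5))*(-12562) = (-106288 + (-1336)**2 - 837*(-1336)) - 14*(-12562) = (-106288 + 1784896 + 1118232) + 175868 = 2796840 + 175868 = 2972708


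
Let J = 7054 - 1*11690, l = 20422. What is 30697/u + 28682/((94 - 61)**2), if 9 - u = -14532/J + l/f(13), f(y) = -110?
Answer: 2481096155983/13294990071 ≈ 186.62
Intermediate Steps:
J = -4636 (J = 7054 - 11690 = -4636)
u = 12208439/63745 (u = 9 - (-14532/(-4636) + 20422/(-110)) = 9 - (-14532*(-1/4636) + 20422*(-1/110)) = 9 - (3633/1159 - 10211/55) = 9 - 1*(-11634734/63745) = 9 + 11634734/63745 = 12208439/63745 ≈ 191.52)
30697/u + 28682/((94 - 61)**2) = 30697/(12208439/63745) + 28682/((94 - 61)**2) = 30697*(63745/12208439) + 28682/(33**2) = 1956780265/12208439 + 28682/1089 = 2481096155983/13294990071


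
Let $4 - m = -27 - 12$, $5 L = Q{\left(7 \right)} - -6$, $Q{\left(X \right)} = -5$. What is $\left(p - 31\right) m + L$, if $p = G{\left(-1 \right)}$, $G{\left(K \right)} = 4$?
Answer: $- \frac{5804}{5} \approx -1160.8$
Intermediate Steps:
$p = 4$
$L = \frac{1}{5}$ ($L = \frac{-5 - -6}{5} = \frac{-5 + 6}{5} = \frac{1}{5} \cdot 1 = \frac{1}{5} \approx 0.2$)
$m = 43$ ($m = 4 - \left(-27 - 12\right) = 4 - -39 = 4 + 39 = 43$)
$\left(p - 31\right) m + L = \left(4 - 31\right) 43 + \frac{1}{5} = \left(-27\right) 43 + \frac{1}{5} = -1161 + \frac{1}{5} = - \frac{5804}{5}$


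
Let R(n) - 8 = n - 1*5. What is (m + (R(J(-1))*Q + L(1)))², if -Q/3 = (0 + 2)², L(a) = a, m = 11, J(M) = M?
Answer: 144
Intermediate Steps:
R(n) = 3 + n (R(n) = 8 + (n - 1*5) = 8 + (n - 5) = 8 + (-5 + n) = 3 + n)
Q = -12 (Q = -3*(0 + 2)² = -3*2² = -3*4 = -12)
(m + (R(J(-1))*Q + L(1)))² = (11 + ((3 - 1)*(-12) + 1))² = (11 + (2*(-12) + 1))² = (11 + (-24 + 1))² = (11 - 23)² = (-12)² = 144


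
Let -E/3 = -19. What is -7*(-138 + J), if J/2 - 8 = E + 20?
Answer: -224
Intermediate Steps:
E = 57 (E = -3*(-19) = 57)
J = 170 (J = 16 + 2*(57 + 20) = 16 + 2*77 = 16 + 154 = 170)
-7*(-138 + J) = -7*(-138 + 170) = -7*32 = -224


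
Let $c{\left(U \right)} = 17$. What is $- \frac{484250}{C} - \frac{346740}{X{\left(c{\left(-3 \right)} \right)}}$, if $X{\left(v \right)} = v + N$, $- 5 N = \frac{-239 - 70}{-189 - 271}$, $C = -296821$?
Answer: $- \frac{236696556600250}{11513983411} \approx -20557.0$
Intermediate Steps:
$N = - \frac{309}{2300}$ ($N = - \frac{\left(-239 - 70\right) \frac{1}{-189 - 271}}{5} = - \frac{\left(-309\right) \frac{1}{-460}}{5} = - \frac{\left(-309\right) \left(- \frac{1}{460}\right)}{5} = \left(- \frac{1}{5}\right) \frac{309}{460} = - \frac{309}{2300} \approx -0.13435$)
$X{\left(v \right)} = - \frac{309}{2300} + v$ ($X{\left(v \right)} = v - \frac{309}{2300} = - \frac{309}{2300} + v$)
$- \frac{484250}{C} - \frac{346740}{X{\left(c{\left(-3 \right)} \right)}} = - \frac{484250}{-296821} - \frac{346740}{- \frac{309}{2300} + 17} = \left(-484250\right) \left(- \frac{1}{296821}\right) - \frac{346740}{\frac{38791}{2300}} = \frac{484250}{296821} - \frac{797502000}{38791} = - \frac{236696556600250}{11513983411}$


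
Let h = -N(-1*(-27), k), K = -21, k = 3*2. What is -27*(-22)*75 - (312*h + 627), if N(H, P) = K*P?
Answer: 4611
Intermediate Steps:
k = 6
N(H, P) = -21*P
h = 126 (h = -(-21)*6 = -1*(-126) = 126)
-27*(-22)*75 - (312*h + 627) = -27*(-22)*75 - (312*126 + 627) = -(-594)*75 - (39312 + 627) = -1*(-44550) - 1*39939 = 44550 - 39939 = 4611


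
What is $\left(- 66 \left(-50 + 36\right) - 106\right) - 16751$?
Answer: $-15933$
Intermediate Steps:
$\left(- 66 \left(-50 + 36\right) - 106\right) - 16751 = \left(\left(-66\right) \left(-14\right) - 106\right) - 16751 = \left(924 - 106\right) - 16751 = 818 - 16751 = -15933$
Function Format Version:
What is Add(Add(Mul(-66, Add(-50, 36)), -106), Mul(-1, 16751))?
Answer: -15933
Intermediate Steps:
Add(Add(Mul(-66, Add(-50, 36)), -106), Mul(-1, 16751)) = Add(Add(Mul(-66, -14), -106), -16751) = Add(Add(924, -106), -16751) = Add(818, -16751) = -15933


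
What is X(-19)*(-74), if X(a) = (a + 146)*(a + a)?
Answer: 357124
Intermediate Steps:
X(a) = 2*a*(146 + a) (X(a) = (146 + a)*(2*a) = 2*a*(146 + a))
X(-19)*(-74) = (2*(-19)*(146 - 19))*(-74) = (2*(-19)*127)*(-74) = -4826*(-74) = 357124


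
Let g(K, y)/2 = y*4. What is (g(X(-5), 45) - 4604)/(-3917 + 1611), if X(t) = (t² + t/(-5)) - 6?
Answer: 2122/1153 ≈ 1.8404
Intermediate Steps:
X(t) = -6 + t² - t/5 (X(t) = (t² - t/5) - 6 = -6 + t² - t/5)
g(K, y) = 8*y (g(K, y) = 2*(y*4) = 2*(4*y) = 8*y)
(g(X(-5), 45) - 4604)/(-3917 + 1611) = (8*45 - 4604)/(-3917 + 1611) = (360 - 4604)/(-2306) = -4244*(-1/2306) = 2122/1153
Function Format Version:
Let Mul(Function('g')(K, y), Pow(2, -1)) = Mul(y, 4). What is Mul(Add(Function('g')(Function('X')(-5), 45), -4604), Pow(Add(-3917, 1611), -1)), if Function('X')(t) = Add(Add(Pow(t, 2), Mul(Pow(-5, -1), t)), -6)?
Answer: Rational(2122, 1153) ≈ 1.8404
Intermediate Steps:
Function('X')(t) = Add(-6, Pow(t, 2), Mul(Rational(-1, 5), t)) (Function('X')(t) = Add(Add(Pow(t, 2), Mul(Rational(-1, 5), t)), -6) = Add(-6, Pow(t, 2), Mul(Rational(-1, 5), t)))
Function('g')(K, y) = Mul(8, y) (Function('g')(K, y) = Mul(2, Mul(y, 4)) = Mul(2, Mul(4, y)) = Mul(8, y))
Mul(Add(Function('g')(Function('X')(-5), 45), -4604), Pow(Add(-3917, 1611), -1)) = Mul(Add(Mul(8, 45), -4604), Pow(Add(-3917, 1611), -1)) = Mul(Add(360, -4604), Pow(-2306, -1)) = Mul(-4244, Rational(-1, 2306)) = Rational(2122, 1153)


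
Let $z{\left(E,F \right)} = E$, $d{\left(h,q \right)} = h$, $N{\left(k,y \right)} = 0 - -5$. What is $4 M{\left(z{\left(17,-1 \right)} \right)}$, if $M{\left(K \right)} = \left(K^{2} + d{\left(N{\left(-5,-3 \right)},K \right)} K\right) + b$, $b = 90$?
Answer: $1856$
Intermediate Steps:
$N{\left(k,y \right)} = 5$ ($N{\left(k,y \right)} = 0 + 5 = 5$)
$M{\left(K \right)} = 90 + K^{2} + 5 K$ ($M{\left(K \right)} = \left(K^{2} + 5 K\right) + 90 = 90 + K^{2} + 5 K$)
$4 M{\left(z{\left(17,-1 \right)} \right)} = 4 \left(90 + 17^{2} + 5 \cdot 17\right) = 4 \left(90 + 289 + 85\right) = 4 \cdot 464 = 1856$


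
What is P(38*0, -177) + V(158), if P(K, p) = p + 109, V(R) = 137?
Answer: 69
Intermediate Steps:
P(K, p) = 109 + p
P(38*0, -177) + V(158) = (109 - 177) + 137 = -68 + 137 = 69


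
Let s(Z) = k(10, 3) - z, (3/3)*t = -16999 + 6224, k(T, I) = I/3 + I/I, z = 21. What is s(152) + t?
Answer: -10794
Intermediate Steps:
k(T, I) = 1 + I/3 (k(T, I) = I*(⅓) + 1 = I/3 + 1 = 1 + I/3)
t = -10775 (t = -16999 + 6224 = -10775)
s(Z) = -19 (s(Z) = (1 + (⅓)*3) - 1*21 = (1 + 1) - 21 = 2 - 21 = -19)
s(152) + t = -19 - 10775 = -10794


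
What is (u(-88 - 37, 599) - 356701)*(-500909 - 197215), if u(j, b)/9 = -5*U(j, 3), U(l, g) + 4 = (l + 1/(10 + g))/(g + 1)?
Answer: 3222891540372/13 ≈ 2.4791e+11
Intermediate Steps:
U(l, g) = -4 + (l + 1/(10 + g))/(1 + g) (U(l, g) = -4 + (l + 1/(10 + g))/(g + 1) = -4 + (l + 1/(10 + g))/(1 + g))
u(j, b) = 9315/52 - 45*j/4 (u(j, b) = 9*(-5*(-39 - 44*3 - 4*3² + 10*j + 3*j)/(10 + 3² + 11*3)) = 9*(-5*(-39 - 132 - 4*9 + 10*j + 3*j)/(10 + 9 + 33)) = 9*(-5*(-39 - 132 - 36 + 10*j + 3*j)/52) = 9*(-5*(-207 + 13*j)/52) = 9*(-5*(-207/52 + j/4)) = 9*(1035/52 - 5*j/4) = 9315/52 - 45*j/4)
(u(-88 - 37, 599) - 356701)*(-500909 - 197215) = ((9315/52 - 45*(-88 - 37)/4) - 356701)*(-500909 - 197215) = ((9315/52 - 45/4*(-125)) - 356701)*(-698124) = ((9315/52 + 5625/4) - 356701)*(-698124) = (20610/13 - 356701)*(-698124) = -4616503/13*(-698124) = 3222891540372/13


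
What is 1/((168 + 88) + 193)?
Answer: 1/449 ≈ 0.0022272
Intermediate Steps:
1/((168 + 88) + 193) = 1/(256 + 193) = 1/449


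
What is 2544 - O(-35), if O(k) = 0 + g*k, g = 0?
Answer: 2544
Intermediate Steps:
O(k) = 0 (O(k) = 0 + 0*k = 0 + 0 = 0)
2544 - O(-35) = 2544 - 1*0 = 2544 + 0 = 2544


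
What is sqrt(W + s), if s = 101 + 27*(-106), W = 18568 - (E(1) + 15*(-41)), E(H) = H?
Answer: sqrt(16421) ≈ 128.14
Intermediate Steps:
W = 19182 (W = 18568 - (1 + 15*(-41)) = 18568 - (1 - 615) = 18568 - 1*(-614) = 18568 + 614 = 19182)
s = -2761 (s = 101 - 2862 = -2761)
sqrt(W + s) = sqrt(19182 - 2761) = sqrt(16421)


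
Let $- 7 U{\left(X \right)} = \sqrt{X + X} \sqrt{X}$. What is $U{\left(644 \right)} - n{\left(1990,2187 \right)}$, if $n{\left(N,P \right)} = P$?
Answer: $-2187 - 92 \sqrt{2} \approx -2317.1$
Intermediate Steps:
$U{\left(X \right)} = - \frac{X \sqrt{2}}{7}$ ($U{\left(X \right)} = - \frac{\sqrt{X + X} \sqrt{X}}{7} = - \frac{\sqrt{2 X} \sqrt{X}}{7} = - \frac{\sqrt{2} \sqrt{X} \sqrt{X}}{7} = - \frac{X \sqrt{2}}{7}$)
$U{\left(644 \right)} - n{\left(1990,2187 \right)} = \left(- \frac{1}{7}\right) 644 \sqrt{2} - 2187 = - 92 \sqrt{2} - 2187 = -2187 - 92 \sqrt{2}$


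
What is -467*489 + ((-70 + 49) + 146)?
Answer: -228238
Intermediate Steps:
-467*489 + ((-70 + 49) + 146) = -228363 + (-21 + 146) = -228363 + 125 = -228238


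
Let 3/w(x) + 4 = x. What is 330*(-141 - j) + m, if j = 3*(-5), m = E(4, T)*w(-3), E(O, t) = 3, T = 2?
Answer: -291069/7 ≈ -41581.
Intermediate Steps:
w(x) = 3/(-4 + x)
m = -9/7 (m = 3*(3/(-4 - 3)) = 3*(3/(-7)) = 3*(3*(-1/7)) = 3*(-3/7) = -9/7 ≈ -1.2857)
j = -15
330*(-141 - j) + m = 330*(-141 - 1*(-15)) - 9/7 = 330*(-141 + 15) - 9/7 = 330*(-126) - 9/7 = -41580 - 9/7 = -291069/7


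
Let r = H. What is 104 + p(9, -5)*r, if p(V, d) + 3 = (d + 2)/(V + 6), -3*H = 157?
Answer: 4072/15 ≈ 271.47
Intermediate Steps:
H = -157/3 (H = -⅓*157 = -157/3 ≈ -52.333)
p(V, d) = -3 + (2 + d)/(6 + V) (p(V, d) = -3 + (d + 2)/(V + 6) = -3 + (2 + d)/(6 + V))
r = -157/3 ≈ -52.333
104 + p(9, -5)*r = 104 + ((-16 - 5 - 3*9)/(6 + 9))*(-157/3) = 104 + ((-16 - 5 - 27)/15)*(-157/3) = 104 + ((1/15)*(-48))*(-157/3) = 104 - 16/5*(-157/3) = 104 + 2512/15 = 4072/15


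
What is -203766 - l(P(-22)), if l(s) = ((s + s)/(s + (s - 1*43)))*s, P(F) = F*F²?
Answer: -4121402866/21339 ≈ -1.9314e+5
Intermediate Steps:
P(F) = F³
l(s) = 2*s²/(-43 + 2*s) (l(s) = ((2*s)/(s + (s - 43)))*s = ((2*s)/(s + (-43 + s)))*s = ((2*s)/(-43 + 2*s))*s = (2*s/(-43 + 2*s))*s = 2*s²/(-43 + 2*s))
-203766 - l(P(-22)) = -203766 - 2*((-22)³)²/(-43 + 2*(-22)³) = -203766 - 2*(-10648)²/(-43 + 2*(-10648)) = -203766 - 2*113379904/(-43 - 21296) = -203766 - 2*113379904/(-21339) = -203766 - 2*113379904*(-1)/21339 = -203766 - 1*(-226759808/21339) = -203766 + 226759808/21339 = -4121402866/21339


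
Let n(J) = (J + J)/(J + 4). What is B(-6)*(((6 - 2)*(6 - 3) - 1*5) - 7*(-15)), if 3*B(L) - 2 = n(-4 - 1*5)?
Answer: 3136/15 ≈ 209.07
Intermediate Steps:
n(J) = 2*J/(4 + J) (n(J) = (2*J)/(4 + J) = 2*J/(4 + J))
B(L) = 28/15 (B(L) = ⅔ + (2*(-4 - 1*5)/(4 + (-4 - 1*5)))/3 = ⅔ + (2*(-4 - 5)/(4 + (-4 - 5)))/3 = ⅔ + (2*(-9)/(4 - 9))/3 = ⅔ + (2*(-9)/(-5))/3 = ⅔ + (2*(-9)*(-⅕))/3 = ⅔ + (⅓)*(18/5) = ⅔ + 6/5 = 28/15)
B(-6)*(((6 - 2)*(6 - 3) - 1*5) - 7*(-15)) = 28*(((6 - 2)*(6 - 3) - 1*5) - 7*(-15))/15 = 28*((4*3 - 5) + 105)/15 = 28*((12 - 5) + 105)/15 = 28*(7 + 105)/15 = (28/15)*112 = 3136/15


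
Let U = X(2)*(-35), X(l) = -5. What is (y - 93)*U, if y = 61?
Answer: -5600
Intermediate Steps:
U = 175 (U = -5*(-35) = 175)
(y - 93)*U = (61 - 93)*175 = -32*175 = -5600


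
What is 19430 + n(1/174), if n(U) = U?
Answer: 3380821/174 ≈ 19430.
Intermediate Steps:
19430 + n(1/174) = 19430 + 1/174 = 3380821/174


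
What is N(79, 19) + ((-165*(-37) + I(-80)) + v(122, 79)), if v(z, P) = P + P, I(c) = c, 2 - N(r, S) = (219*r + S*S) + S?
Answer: -11496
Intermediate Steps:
N(r, S) = 2 - S - S² - 219*r (N(r, S) = 2 - ((219*r + S*S) + S) = 2 - ((219*r + S²) + S) = 2 - ((S² + 219*r) + S) = 2 - (S + S² + 219*r) = 2 + (-S - S² - 219*r) = 2 - S - S² - 219*r)
v(z, P) = 2*P
N(79, 19) + ((-165*(-37) + I(-80)) + v(122, 79)) = (2 - 1*19 - 1*19² - 219*79) + ((-165*(-37) - 80) + 2*79) = (2 - 19 - 1*361 - 17301) + ((6105 - 80) + 158) = (2 - 19 - 361 - 17301) + (6025 + 158) = -17679 + 6183 = -11496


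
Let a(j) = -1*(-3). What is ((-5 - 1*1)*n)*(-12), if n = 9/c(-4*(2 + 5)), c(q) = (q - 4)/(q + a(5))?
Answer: 2025/4 ≈ 506.25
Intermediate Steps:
a(j) = 3
c(q) = (-4 + q)/(3 + q) (c(q) = (q - 4)/(q + 3) = (-4 + q)/(3 + q))
n = 225/32 (n = 9/(((-4 - 4*(2 + 5))/(3 - 4*(2 + 5)))) = 9/(((-4 - 4*7)/(3 - 4*7))) = 9/(((-4 - 28)/(3 - 28))) = 9/((-32/(-25))) = 9/((-1/25*(-32))) = 9/(32/25) = 9*(25/32) = 225/32 ≈ 7.0313)
((-5 - 1*1)*n)*(-12) = ((-5 - 1*1)*(225/32))*(-12) = ((-5 - 1)*(225/32))*(-12) = -6*225/32*(-12) = -675/16*(-12) = 2025/4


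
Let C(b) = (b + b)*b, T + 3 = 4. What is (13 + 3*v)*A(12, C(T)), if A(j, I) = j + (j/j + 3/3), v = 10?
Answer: 602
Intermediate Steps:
T = 1 (T = -3 + 4 = 1)
C(b) = 2*b² (C(b) = (2*b)*b = 2*b²)
A(j, I) = 2 + j (A(j, I) = j + (1 + 3*(⅓)) = j + (1 + 1) = j + 2 = 2 + j)
(13 + 3*v)*A(12, C(T)) = (13 + 3*10)*(2 + 12) = (13 + 30)*14 = 43*14 = 602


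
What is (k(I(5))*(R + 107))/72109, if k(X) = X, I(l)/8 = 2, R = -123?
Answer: -256/72109 ≈ -0.0035502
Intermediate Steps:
I(l) = 16 (I(l) = 8*2 = 16)
(k(I(5))*(R + 107))/72109 = (16*(-123 + 107))/72109 = (16*(-16))*(1/72109) = -256*1/72109 = -256/72109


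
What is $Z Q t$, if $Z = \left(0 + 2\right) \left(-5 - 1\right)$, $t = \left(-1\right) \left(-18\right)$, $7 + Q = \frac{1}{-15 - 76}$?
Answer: $\frac{137808}{91} \approx 1514.4$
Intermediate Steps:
$Q = - \frac{638}{91}$ ($Q = -7 + \frac{1}{-15 - 76} = -7 + \frac{1}{-91} = -7 - \frac{1}{91} = - \frac{638}{91} \approx -7.011$)
$t = 18$
$Z = -12$ ($Z = 2 \left(-5 - 1\right) = 2 \left(-6\right) = -12$)
$Z Q t = \left(-12\right) \left(- \frac{638}{91}\right) 18 = \frac{7656}{91} \cdot 18 = \frac{137808}{91}$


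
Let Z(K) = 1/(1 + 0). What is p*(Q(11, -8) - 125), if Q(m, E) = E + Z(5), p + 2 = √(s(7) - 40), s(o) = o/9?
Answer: 264 - 44*I*√353 ≈ 264.0 - 826.68*I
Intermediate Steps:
s(o) = o/9 (s(o) = o*(⅑) = o/9)
p = -2 + I*√353/3 (p = -2 + √((⅑)*7 - 40) = -2 + √(7/9 - 40) = -2 + √(-353/9) = -2 + I*√353/3 ≈ -2.0 + 6.2628*I)
Z(K) = 1 (Z(K) = 1/1 = 1)
Q(m, E) = 1 + E (Q(m, E) = E + 1 = 1 + E)
p*(Q(11, -8) - 125) = (-2 + I*√353/3)*((1 - 8) - 125) = (-2 + I*√353/3)*(-7 - 125) = (-2 + I*√353/3)*(-132) = 264 - 44*I*√353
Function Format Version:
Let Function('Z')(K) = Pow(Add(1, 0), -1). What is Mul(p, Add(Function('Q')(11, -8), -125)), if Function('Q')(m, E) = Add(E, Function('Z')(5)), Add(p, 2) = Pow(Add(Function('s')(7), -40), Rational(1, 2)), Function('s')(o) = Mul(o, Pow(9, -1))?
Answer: Add(264, Mul(-44, I, Pow(353, Rational(1, 2)))) ≈ Add(264.00, Mul(-826.68, I))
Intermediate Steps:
Function('s')(o) = Mul(Rational(1, 9), o) (Function('s')(o) = Mul(o, Rational(1, 9)) = Mul(Rational(1, 9), o))
p = Add(-2, Mul(Rational(1, 3), I, Pow(353, Rational(1, 2)))) (p = Add(-2, Pow(Add(Mul(Rational(1, 9), 7), -40), Rational(1, 2))) = Add(-2, Pow(Add(Rational(7, 9), -40), Rational(1, 2))) = Add(-2, Pow(Rational(-353, 9), Rational(1, 2))) = Add(-2, Mul(Rational(1, 3), I, Pow(353, Rational(1, 2)))) ≈ Add(-2.0000, Mul(6.2628, I)))
Function('Z')(K) = 1 (Function('Z')(K) = Pow(1, -1) = 1)
Function('Q')(m, E) = Add(1, E) (Function('Q')(m, E) = Add(E, 1) = Add(1, E))
Mul(p, Add(Function('Q')(11, -8), -125)) = Mul(Add(-2, Mul(Rational(1, 3), I, Pow(353, Rational(1, 2)))), Add(Add(1, -8), -125)) = Mul(Add(-2, Mul(Rational(1, 3), I, Pow(353, Rational(1, 2)))), Add(-7, -125)) = Mul(Add(-2, Mul(Rational(1, 3), I, Pow(353, Rational(1, 2)))), -132) = Add(264, Mul(-44, I, Pow(353, Rational(1, 2))))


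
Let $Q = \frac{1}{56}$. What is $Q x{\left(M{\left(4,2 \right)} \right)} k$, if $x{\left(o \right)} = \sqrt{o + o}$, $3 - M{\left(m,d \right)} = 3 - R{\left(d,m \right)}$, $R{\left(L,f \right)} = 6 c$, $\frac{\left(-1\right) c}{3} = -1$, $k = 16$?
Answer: $\frac{12}{7} \approx 1.7143$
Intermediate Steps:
$c = 3$ ($c = \left(-3\right) \left(-1\right) = 3$)
$R{\left(L,f \right)} = 18$ ($R{\left(L,f \right)} = 6 \cdot 3 = 18$)
$M{\left(m,d \right)} = 18$ ($M{\left(m,d \right)} = 3 - \left(3 - 18\right) = 3 - -15 = 3 + 15 = 18$)
$x{\left(o \right)} = \sqrt{2} \sqrt{o}$ ($x{\left(o \right)} = \sqrt{2 o} = \sqrt{2} \sqrt{o}$)
$Q = \frac{1}{56} \approx 0.017857$
$Q x{\left(M{\left(4,2 \right)} \right)} k = \frac{\sqrt{2} \sqrt{18}}{56} \cdot 16 = \frac{\sqrt{2} \cdot 3 \sqrt{2}}{56} \cdot 16 = \frac{1}{56} \cdot 6 \cdot 16 = \frac{3}{28} \cdot 16 = \frac{12}{7}$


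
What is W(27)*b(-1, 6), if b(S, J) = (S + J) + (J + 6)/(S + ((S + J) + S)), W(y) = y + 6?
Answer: 297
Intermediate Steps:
W(y) = 6 + y
b(S, J) = J + S + (6 + J)/(J + 3*S) (b(S, J) = (J + S) + (6 + J)/(S + ((J + S) + S)) = (J + S) + (6 + J)/(S + (J + 2*S)) = (J + S) + (6 + J)/(J + 3*S) = J + S + (6 + J)/(J + 3*S))
W(27)*b(-1, 6) = (6 + 27)*((6 + 6 + 6² + 3*(-1)² + 4*6*(-1))/(6 + 3*(-1))) = 33*((6 + 6 + 36 + 3*1 - 24)/(6 - 3)) = 33*((6 + 6 + 36 + 3 - 24)/3) = 33*((⅓)*27) = 33*9 = 297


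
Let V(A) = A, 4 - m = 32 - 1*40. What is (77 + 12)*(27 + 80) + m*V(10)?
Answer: 9643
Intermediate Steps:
m = 12 (m = 4 - (32 - 1*40) = 4 - (32 - 40) = 4 - 1*(-8) = 4 + 8 = 12)
(77 + 12)*(27 + 80) + m*V(10) = (77 + 12)*(27 + 80) + 12*10 = 89*107 + 120 = 9523 + 120 = 9643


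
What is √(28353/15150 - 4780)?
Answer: 3*I*√541574322/1010 ≈ 69.124*I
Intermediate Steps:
√(28353/15150 - 4780) = √(28353*(1/15150) - 4780) = √(9451/5050 - 4780) = √(-24129549/5050) = 3*I*√541574322/1010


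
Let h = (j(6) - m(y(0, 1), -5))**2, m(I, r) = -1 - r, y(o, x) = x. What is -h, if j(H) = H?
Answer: -4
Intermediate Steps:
h = 4 (h = (6 - (-1 - 1*(-5)))**2 = (6 - (-1 + 5))**2 = (6 - 1*4)**2 = (6 - 4)**2 = 2**2 = 4)
-h = -1*4 = -4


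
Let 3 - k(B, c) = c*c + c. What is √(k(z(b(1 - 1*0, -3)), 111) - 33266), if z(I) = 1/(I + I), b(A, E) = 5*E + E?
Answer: I*√45695 ≈ 213.76*I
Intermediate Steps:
b(A, E) = 6*E
z(I) = 1/(2*I)
k(B, c) = 3 - c - c² (k(B, c) = 3 - (c*c + c) = 3 - (c² + c) = 3 - (c + c²) = 3 + (-c - c²) = 3 - c - c²)
√(k(z(b(1 - 1*0, -3)), 111) - 33266) = √((3 - 1*111 - 1*111²) - 33266) = √((3 - 111 - 1*12321) - 33266) = √((3 - 111 - 12321) - 33266) = √(-12429 - 33266) = √(-45695) = I*√45695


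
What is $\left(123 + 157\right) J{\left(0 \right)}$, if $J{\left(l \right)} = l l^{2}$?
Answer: $0$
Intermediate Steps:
$J{\left(l \right)} = l^{3}$
$\left(123 + 157\right) J{\left(0 \right)} = \left(123 + 157\right) 0^{3} = 280 \cdot 0 = 0$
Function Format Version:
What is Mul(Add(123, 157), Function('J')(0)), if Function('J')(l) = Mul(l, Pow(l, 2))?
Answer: 0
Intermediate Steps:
Function('J')(l) = Pow(l, 3)
Mul(Add(123, 157), Function('J')(0)) = Mul(Add(123, 157), Pow(0, 3)) = Mul(280, 0) = 0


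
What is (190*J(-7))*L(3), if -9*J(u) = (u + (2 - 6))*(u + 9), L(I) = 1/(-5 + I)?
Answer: -2090/9 ≈ -232.22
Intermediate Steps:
J(u) = -(-4 + u)*(9 + u)/9 (J(u) = -(u + (2 - 6))*(u + 9)/9 = -(u - 4)*(9 + u)/9 = -(-4 + u)*(9 + u)/9)
(190*J(-7))*L(3) = (190*(4 - 5/9*(-7) - ⅑*(-7)²))/(-5 + 3) = (190*(4 + 35/9 - ⅑*49))/(-2) = (190*(4 + 35/9 - 49/9))*(-½) = (190*(22/9))*(-½) = (4180/9)*(-½) = -2090/9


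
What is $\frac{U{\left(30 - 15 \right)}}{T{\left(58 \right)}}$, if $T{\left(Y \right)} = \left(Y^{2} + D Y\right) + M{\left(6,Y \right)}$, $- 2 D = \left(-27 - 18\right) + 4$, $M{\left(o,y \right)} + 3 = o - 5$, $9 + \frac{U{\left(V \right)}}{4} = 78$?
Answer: $\frac{92}{1517} \approx 0.060646$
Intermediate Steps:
$U{\left(V \right)} = 276$ ($U{\left(V \right)} = -36 + 4 \cdot 78 = -36 + 312 = 276$)
$M{\left(o,y \right)} = -8 + o$ ($M{\left(o,y \right)} = -3 + \left(o - 5\right) = -3 + \left(-5 + o\right) = -8 + o$)
$D = \frac{41}{2}$ ($D = - \frac{\left(-27 - 18\right) + 4}{2} = - \frac{-45 + 4}{2} = \left(- \frac{1}{2}\right) \left(-41\right) = \frac{41}{2} \approx 20.5$)
$T{\left(Y \right)} = -2 + Y^{2} + \frac{41 Y}{2}$ ($T{\left(Y \right)} = \left(Y^{2} + \frac{41 Y}{2}\right) + \left(-8 + 6\right) = \left(Y^{2} + \frac{41 Y}{2}\right) - 2 = -2 + Y^{2} + \frac{41 Y}{2}$)
$\frac{U{\left(30 - 15 \right)}}{T{\left(58 \right)}} = \frac{276}{-2 + 58^{2} + \frac{41}{2} \cdot 58} = \frac{276}{-2 + 3364 + 1189} = \frac{276}{4551} = 276 \cdot \frac{1}{4551} = \frac{92}{1517}$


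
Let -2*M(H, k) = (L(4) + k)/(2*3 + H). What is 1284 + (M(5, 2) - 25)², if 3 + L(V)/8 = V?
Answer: 233764/121 ≈ 1931.9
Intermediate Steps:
L(V) = -24 + 8*V
M(H, k) = -(8 + k)/(2*(6 + H)) (M(H, k) = -((-24 + 8*4) + k)/(2*(2*3 + H)) = -((-24 + 32) + k)/(2*(6 + H)) = -(8 + k)/(2*(6 + H)))
1284 + (M(5, 2) - 25)² = 1284 + ((-8 - 1*2)/(2*(6 + 5)) - 25)² = 1284 + ((½)*(-8 - 2)/11 - 25)² = 1284 + ((½)*(1/11)*(-10) - 25)² = 1284 + (-5/11 - 25)² = 1284 + (-280/11)² = 1284 + 78400/121 = 233764/121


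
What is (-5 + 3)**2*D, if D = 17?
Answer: 68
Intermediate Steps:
(-5 + 3)**2*D = (-5 + 3)**2*17 = (-2)**2*17 = 4*17 = 68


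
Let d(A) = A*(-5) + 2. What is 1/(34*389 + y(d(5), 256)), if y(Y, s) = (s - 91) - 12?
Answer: 1/13379 ≈ 7.4744e-5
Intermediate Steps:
d(A) = 2 - 5*A (d(A) = -5*A + 2 = 2 - 5*A)
y(Y, s) = -103 + s (y(Y, s) = (-91 + s) - 12 = -103 + s)
1/(34*389 + y(d(5), 256)) = 1/(34*389 + (-103 + 256)) = 1/(13226 + 153) = 1/13379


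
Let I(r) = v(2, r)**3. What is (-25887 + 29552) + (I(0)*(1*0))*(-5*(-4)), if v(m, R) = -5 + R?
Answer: 3665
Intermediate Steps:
I(r) = (-5 + r)**3
(-25887 + 29552) + (I(0)*(1*0))*(-5*(-4)) = (-25887 + 29552) + ((-5 + 0)**3*(1*0))*(-5*(-4)) = 3665 + ((-5)**3*0)*20 = 3665 - 125*0*20 = 3665 + 0*20 = 3665 + 0 = 3665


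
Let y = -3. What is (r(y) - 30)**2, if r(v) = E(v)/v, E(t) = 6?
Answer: 1024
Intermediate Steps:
r(v) = 6/v
(r(y) - 30)**2 = (6/(-3) - 30)**2 = (6*(-1/3) - 30)**2 = (-2 - 30)**2 = (-32)**2 = 1024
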